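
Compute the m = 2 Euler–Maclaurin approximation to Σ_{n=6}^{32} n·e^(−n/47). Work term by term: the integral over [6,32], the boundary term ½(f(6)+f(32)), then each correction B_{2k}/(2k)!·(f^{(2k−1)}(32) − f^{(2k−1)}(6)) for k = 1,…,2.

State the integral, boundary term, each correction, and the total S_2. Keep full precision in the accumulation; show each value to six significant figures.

S_2 ≈ 323.681

Integral: ∫_6^32 x·e^(−x/47) dx = 312.992.
Boundary: ½(f(6) + f(32)) = ½(5.28092 + 16.1980) = 10.7394.
So far: 323.732.
Correction k=1: B_{2}/2! · (f^{(1)}(32) − f^{(1)}(6)) = 1/12 · (0.161549 − 0.767793) = -0.0505204.
Partial sum through k=1: 323.681.
Correction k=2: B_{4}/4! · (f^{(3)}(32) − f^{(3)}(6)) = −1/720 · (0.000531426 − 0.00114445) = 8.51427e-07.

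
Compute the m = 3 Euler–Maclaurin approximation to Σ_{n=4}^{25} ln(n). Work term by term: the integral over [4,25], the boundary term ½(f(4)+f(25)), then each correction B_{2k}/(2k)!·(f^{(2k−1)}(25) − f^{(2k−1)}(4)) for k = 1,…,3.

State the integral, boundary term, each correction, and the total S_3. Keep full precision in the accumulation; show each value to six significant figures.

The integral term ∫_4^25 ln(x) dx = 53.9267.
½[f(4) + f(25)] = ½[1.38629 + 3.21888] = 2.30259.
Running total after boundary: 56.2293.
Correction k=1: B_{2}/2! · (f^{(1)}(25) − f^{(1)}(4)) = 1/12 · (0.0400000 − 0.250000) = -0.0175000.
After k=1: 56.2118.
Correction k=2: B_{4}/4! · (f^{(3)}(25) − f^{(3)}(4)) = −1/720 · (0.000128000 − 0.0312500) = 4.32250e-05.
After k=2: 56.2118.
Correction k=3: B_{6}/6! · (f^{(5)}(25) − f^{(5)}(4)) = 1/30240 · (2.45760e-06 − 0.0234375) = -7.74968e-07.

S_3 ≈ 56.2118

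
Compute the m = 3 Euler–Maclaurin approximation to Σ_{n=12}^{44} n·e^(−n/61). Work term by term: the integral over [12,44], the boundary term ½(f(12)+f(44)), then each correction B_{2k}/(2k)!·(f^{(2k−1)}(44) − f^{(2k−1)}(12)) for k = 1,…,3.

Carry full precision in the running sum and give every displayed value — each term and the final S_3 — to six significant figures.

∫_12^44 x·e^(−x/61) dx evaluates to 544.219.
Endpoint term: (f(12) + f(44))/2 = (9.85703 + 21.3890)/2 = 15.6230.
So far: 559.842.
k=1: B_{2}/(2)! × [f^{(1)}(44) − f^{(1)}(12)] = 1/12 × (0.135474 − 0.659829) = -0.0436962.
Running total after k=1: 559.798.
k=2: B_{4}/(4)! × [f^{(3)}(44) − f^{(3)}(12)] = −1/720 × (0.000297690 − 0.000618830) = 4.46029e-07.
Running total after k=2: 559.798.
k=3: B_{6}/(6)! × [f^{(5)}(44) − f^{(5)}(12)] = 1/30240 × (1.50221e-07 − 2.84960e-07) = -4.45566e-12.

S_3 ≈ 559.798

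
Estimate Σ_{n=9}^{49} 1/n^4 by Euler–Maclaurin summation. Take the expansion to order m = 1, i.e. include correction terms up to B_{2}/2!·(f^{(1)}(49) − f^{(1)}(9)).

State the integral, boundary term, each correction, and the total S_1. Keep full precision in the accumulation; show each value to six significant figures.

S_1 ≈ 0.000536353

Integral: ∫_9^49 1/x^4 dx = 0.000454414.
Endpoint term: (f(9) + f(49))/2 = (0.000152416 + 1.73467e-07)/2 = 7.62946e-05.
Integral + boundary = 0.000530709.
Order-1 term: 1/12 · (-1.41605e-08 − (-6.77404e-05)) = 5.64385e-06.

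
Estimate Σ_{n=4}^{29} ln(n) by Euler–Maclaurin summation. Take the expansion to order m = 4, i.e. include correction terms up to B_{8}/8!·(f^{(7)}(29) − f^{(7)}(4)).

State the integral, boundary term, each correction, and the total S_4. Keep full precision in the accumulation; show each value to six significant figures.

S_4 ≈ 69.4653

∫_4^29 ln(x) dx evaluates to 67.1064.
Endpoint term: (f(4) + f(29))/2 = (1.38629 + 3.36730)/2 = 2.37680.
Running total after boundary: 69.4832.
Order-1 term: 1/12 · (0.0344828 − 0.250000) = -0.0179598.
Running total after k=1: 69.4652.
Order-2 term: −1/720 · (8.20042e-05 − 0.0312500) = 4.32889e-05.
Running total after k=2: 69.4653.
Order-3 term: 1/30240 · (1.17010e-06 − 0.0234375) = -7.75011e-07.
Running total after k=3: 69.4653.
Order-4 term: −1/1209600 · (4.17394e-08 − 0.0439453) = 3.63304e-08.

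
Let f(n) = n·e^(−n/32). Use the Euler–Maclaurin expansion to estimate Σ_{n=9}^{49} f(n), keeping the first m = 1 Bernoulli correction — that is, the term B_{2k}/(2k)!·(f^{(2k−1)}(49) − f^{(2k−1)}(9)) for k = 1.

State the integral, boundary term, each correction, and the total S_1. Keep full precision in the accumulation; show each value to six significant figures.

S_1 ≈ 438.431

Integral: ∫_9^49 x·e^(−x/32) dx = 429.790.
½[f(9) + f(49)] = ½[6.79356 + 10.5970] = 8.69527.
Running total after boundary: 438.486.
Order-1 term: 1/12 · (-0.114891 − 0.542541) = -0.0547860.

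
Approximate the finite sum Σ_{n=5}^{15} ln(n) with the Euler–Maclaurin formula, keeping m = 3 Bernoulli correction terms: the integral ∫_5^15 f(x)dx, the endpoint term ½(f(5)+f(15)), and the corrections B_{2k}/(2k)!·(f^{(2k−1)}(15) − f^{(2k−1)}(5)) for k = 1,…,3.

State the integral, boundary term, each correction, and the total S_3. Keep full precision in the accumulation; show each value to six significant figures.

S_3 ≈ 24.7212

Integral: ∫_5^15 ln(x) dx = 22.5736.
Boundary: ½(f(5) + f(15)) = ½(1.60944 + 2.70805) = 2.15874.
So far: 24.7323.
Order-1 term: 1/12 · (0.0666667 − 0.200000) = -0.0111111.
Partial sum through k=1: 24.7212.
Order-2 term: −1/720 · (0.000592593 − 0.0160000) = 2.13992e-05.
Partial sum through k=2: 24.7212.
Order-3 term: 1/30240 · (3.16049e-05 − 0.00768000) = -2.52923e-07.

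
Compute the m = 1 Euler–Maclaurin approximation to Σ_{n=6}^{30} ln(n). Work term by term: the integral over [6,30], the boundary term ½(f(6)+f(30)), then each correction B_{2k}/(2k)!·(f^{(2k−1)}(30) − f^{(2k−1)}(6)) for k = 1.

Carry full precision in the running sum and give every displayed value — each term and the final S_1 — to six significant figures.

S_1 ≈ 69.8707

Integral: ∫_6^30 ln(x) dx = 67.2854.
Boundary: ½(f(6) + f(30)) = ½(1.79176 + 3.40120) = 2.59648.
Running total after boundary: 69.8818.
Order-1 term: 1/12 · (0.0333333 − 0.166667) = -0.0111111.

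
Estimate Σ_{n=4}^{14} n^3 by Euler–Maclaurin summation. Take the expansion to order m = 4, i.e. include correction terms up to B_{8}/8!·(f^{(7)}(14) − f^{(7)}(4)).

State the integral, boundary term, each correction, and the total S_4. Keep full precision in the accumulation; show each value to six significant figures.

S_4 ≈ 10989.0

Integral: ∫_4^14 x^3 dx = 9540.00.
Boundary: ½(f(4) + f(14)) = ½(64.0000 + 2744.00) = 1404.00.
So far: 10944.0.
Correction k=1: B_{2}/2! · (f^{(1)}(14) − f^{(1)}(4)) = 1/12 · (588.000 − 48.0000) = 45.0000.
After k=1: 10989.0.
Correction k=2: B_{4}/4! · (f^{(3)}(14) − f^{(3)}(4)) = −1/720 · (6.00000 − 6.00000) = 0.00000.
After k=2: 10989.0.
Correction k=3: B_{6}/6! · (f^{(5)}(14) − f^{(5)}(4)) = 1/30240 · (0.00000 − 0.00000) = 0.00000.
After k=3: 10989.0.
Correction k=4: B_{8}/8! · (f^{(7)}(14) − f^{(7)}(4)) = −1/1209600 · (0.00000 − 0.00000) = 0.00000.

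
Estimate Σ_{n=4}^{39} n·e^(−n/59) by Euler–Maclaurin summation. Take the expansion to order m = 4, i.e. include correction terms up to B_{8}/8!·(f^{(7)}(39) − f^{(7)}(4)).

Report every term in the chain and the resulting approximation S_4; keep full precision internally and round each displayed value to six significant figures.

S_4 ≈ 499.835

The integral term ∫_4^39 x·e^(−x/59) dx = 487.956.
Endpoint term: (f(4) + f(39))/2 = (3.73780 + 20.1367)/2 = 11.9373.
Running total after boundary: 499.893.
Order-1 term: 1/12 · (0.175026 − 0.871098) = -0.0580060.
Running total after k=1: 499.835.
Order-2 term: −1/720 · (0.000346934 − 0.000787130) = 6.11383e-07.
Running total after k=2: 499.835.
Order-3 term: 1/30240 · (1.84886e-07 − 3.80355e-07) = -6.46393e-12.
Running total after k=3: 499.835.
Order-4 term: −1/1209600 · (7.75946e-11 − 1.53573e-10) = 6.28130e-17.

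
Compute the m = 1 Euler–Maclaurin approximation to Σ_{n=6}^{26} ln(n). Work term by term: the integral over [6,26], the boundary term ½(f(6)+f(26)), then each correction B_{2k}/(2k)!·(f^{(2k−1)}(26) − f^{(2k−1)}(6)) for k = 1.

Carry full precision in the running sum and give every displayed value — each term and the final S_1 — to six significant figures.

S_1 ≈ 56.4742

∫_6^26 ln(x) dx evaluates to 53.9600.
Endpoint term: (f(6) + f(26))/2 = (1.79176 + 3.25810)/2 = 2.52493.
Running total after boundary: 56.4849.
k=1: B_{2}/(2)! × [f^{(1)}(26) − f^{(1)}(6)] = 1/12 × (0.0384615 − 0.166667) = -0.0106838.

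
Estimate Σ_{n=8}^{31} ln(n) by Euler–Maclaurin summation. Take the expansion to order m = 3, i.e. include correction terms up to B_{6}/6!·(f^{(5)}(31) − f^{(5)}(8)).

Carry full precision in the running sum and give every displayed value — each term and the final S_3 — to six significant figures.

The integral term ∫_8^31 ln(x) dx = 66.8181.
Boundary: ½(f(8) + f(31)) = ½(2.07944 + 3.43399) = 2.75671.
So far: 69.5748.
Correction k=1: B_{2}/2! · (f^{(1)}(31) − f^{(1)}(8)) = 1/12 · (0.0322581 − 0.125000) = -0.00772849.
After k=1: 69.5671.
Correction k=2: B_{4}/4! · (f^{(3)}(31) − f^{(3)}(8)) = −1/720 · (6.71344e-05 − 0.00390625) = 5.33211e-06.
After k=2: 69.5671.
Correction k=3: B_{6}/6! · (f^{(5)}(31) − f^{(5)}(8)) = 1/30240 · (8.38306e-07 − 0.000732422) = -2.41926e-08.

S_3 ≈ 69.5671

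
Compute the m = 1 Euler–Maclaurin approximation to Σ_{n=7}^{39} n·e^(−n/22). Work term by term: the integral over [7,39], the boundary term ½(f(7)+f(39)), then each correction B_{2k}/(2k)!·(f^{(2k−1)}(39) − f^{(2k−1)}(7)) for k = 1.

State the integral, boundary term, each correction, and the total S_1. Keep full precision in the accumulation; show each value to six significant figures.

The integral term ∫_7^39 x·e^(−x/22) dx = 236.162.
Boundary: ½(f(7) + f(39)) = ½(5.09229 + 6.62489) = 5.85859.
Running total after boundary: 242.020.
Correction k=1: B_{2}/2! · (f^{(1)}(39) − f^{(1)}(7)) = 1/12 · (-0.131262 − 0.496003) = -0.0522721.

S_1 ≈ 241.968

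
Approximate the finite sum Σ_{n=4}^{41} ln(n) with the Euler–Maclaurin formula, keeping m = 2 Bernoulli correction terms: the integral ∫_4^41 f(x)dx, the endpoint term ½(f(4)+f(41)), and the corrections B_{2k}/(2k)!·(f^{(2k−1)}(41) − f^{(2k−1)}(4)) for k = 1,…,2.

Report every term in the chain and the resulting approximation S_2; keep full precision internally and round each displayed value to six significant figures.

S_2 ≈ 112.242

The integral term ∫_4^41 ln(x) dx = 109.711.
Boundary: ½(f(4) + f(41)) = ½(1.38629 + 3.71357) = 2.54993.
So far: 112.261.
k=1: B_{2}/(2)! × [f^{(1)}(41) − f^{(1)}(4)] = 1/12 × (0.0243902 − 0.250000) = -0.0188008.
Running total after k=1: 112.242.
k=2: B_{4}/(4)! × [f^{(3)}(41) − f^{(3)}(4)] = −1/720 × (2.90187e-05 − 0.0312500) = 4.33625e-05.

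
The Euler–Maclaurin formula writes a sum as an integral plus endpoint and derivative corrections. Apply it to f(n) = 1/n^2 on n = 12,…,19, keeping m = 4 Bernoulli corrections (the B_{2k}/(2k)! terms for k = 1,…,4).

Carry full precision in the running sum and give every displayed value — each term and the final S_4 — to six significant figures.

Integral: ∫_12^19 1/x^2 dx = 0.0307018.
½[f(12) + f(19)] = ½[0.00694444 + 0.00277008] = 0.00485726.
Running total after boundary: 0.0355590.
Order-1 term: 1/12 · (-0.000291588 − (-0.00115741)) = 7.21516e-05.
Partial sum through k=1: 0.0356312.
Order-2 term: −1/720 · (-9.69267e-06 − (-9.64506e-05)) = -1.20497e-07.
Partial sum through k=2: 0.0356310.
Order-3 term: 1/30240 · (-8.05485e-07 − (-2.00939e-05)) = 6.37844e-10.
Partial sum through k=3: 0.0356310.
Order-4 term: −1/1209600 · (-1.24951e-07 − (-7.81429e-06)) = -6.35692e-12.

S_4 ≈ 0.0356310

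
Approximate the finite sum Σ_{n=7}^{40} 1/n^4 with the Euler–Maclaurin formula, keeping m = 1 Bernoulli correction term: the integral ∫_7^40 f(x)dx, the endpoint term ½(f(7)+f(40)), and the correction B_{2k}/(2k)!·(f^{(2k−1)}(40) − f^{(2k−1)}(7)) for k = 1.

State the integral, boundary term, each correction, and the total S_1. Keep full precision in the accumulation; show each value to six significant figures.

S_1 ≈ 0.00119488

∫_7^40 1/x^4 dx evaluates to 0.000966609.
Boundary: ½(f(7) + f(40)) = ½(0.000416493 + 3.90625e-07) = 0.000208442.
So far: 0.00117505.
Correction k=1: B_{2}/2! · (f^{(1)}(40) − f^{(1)}(7)) = 1/12 · (-3.90625e-08 − (-0.000237996)) = 1.98298e-05.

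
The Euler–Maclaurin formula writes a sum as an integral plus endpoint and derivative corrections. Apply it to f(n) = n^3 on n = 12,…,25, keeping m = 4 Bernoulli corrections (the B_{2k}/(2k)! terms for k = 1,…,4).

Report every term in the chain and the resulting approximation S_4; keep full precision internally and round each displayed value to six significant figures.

Integral: ∫_12^25 x^3 dx = 92472.2.
Endpoint term: (f(12) + f(25))/2 = (1728.00 + 15625.0)/2 = 8676.50.
So far: 101149.
Correction k=1: B_{2}/2! · (f^{(1)}(25) − f^{(1)}(12)) = 1/12 · (1875.00 − 432.000) = 120.250.
Running total after k=1: 101269.
Correction k=2: B_{4}/4! · (f^{(3)}(25) − f^{(3)}(12)) = −1/720 · (6.00000 − 6.00000) = 0.00000.
Running total after k=2: 101269.
Correction k=3: B_{6}/6! · (f^{(5)}(25) − f^{(5)}(12)) = 1/30240 · (0.00000 − 0.00000) = 0.00000.
Running total after k=3: 101269.
Correction k=4: B_{8}/8! · (f^{(7)}(25) − f^{(7)}(12)) = −1/1209600 · (0.00000 − 0.00000) = 0.00000.

S_4 ≈ 101269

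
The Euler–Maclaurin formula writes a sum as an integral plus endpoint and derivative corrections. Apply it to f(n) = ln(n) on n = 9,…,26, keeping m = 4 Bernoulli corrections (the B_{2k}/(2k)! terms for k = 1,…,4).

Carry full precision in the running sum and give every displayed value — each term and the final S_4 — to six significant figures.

S_4 ≈ 50.6571

Integral: ∫_9^26 ln(x) dx = 47.9355.
Endpoint term: (f(9) + f(26))/2 = (2.19722 + 3.25810)/2 = 2.72766.
Integral + boundary = 50.6631.
Correction k=1: B_{2}/2! · (f^{(1)}(26) − f^{(1)}(9)) = 1/12 · (0.0384615 − 0.111111) = -0.00605413.
Partial sum through k=1: 50.6571.
Correction k=2: B_{4}/4! · (f^{(3)}(26) − f^{(3)}(9)) = −1/720 · (0.000113792 − 0.00274348) = 3.65235e-06.
Partial sum through k=2: 50.6571.
Correction k=3: B_{6}/6! · (f^{(5)}(26) − f^{(5)}(9)) = 1/30240 · (2.01997e-06 − 0.000406442) = -1.33737e-08.
Partial sum through k=3: 50.6571.
Correction k=4: B_{8}/8! · (f^{(7)}(26) − f^{(7)}(9)) = −1/1209600 · (8.96436e-08 − 0.000150534) = 1.24375e-10.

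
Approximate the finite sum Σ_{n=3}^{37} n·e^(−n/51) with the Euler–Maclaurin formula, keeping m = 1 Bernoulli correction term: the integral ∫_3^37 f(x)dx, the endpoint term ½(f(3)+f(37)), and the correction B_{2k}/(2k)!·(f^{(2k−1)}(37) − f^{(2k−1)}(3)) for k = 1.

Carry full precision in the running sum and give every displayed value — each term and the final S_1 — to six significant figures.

∫_3^37 x·e^(−x/51) dx evaluates to 424.089.
Endpoint term: (f(3) + f(37))/2 = (2.82862 + 17.9112)/2 = 10.3699.
So far: 434.459.
k=1: B_{2}/(2)! × [f^{(1)}(37) − f^{(1)}(3)] = 1/12 × (0.132887 − 0.887410) = -0.0628769.

S_1 ≈ 434.396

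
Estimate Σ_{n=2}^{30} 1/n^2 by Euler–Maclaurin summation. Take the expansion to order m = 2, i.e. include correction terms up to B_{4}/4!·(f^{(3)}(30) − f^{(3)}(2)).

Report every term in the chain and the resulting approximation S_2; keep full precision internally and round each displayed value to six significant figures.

S_2 ≈ 0.612008

The integral term ∫_2^30 1/x^2 dx = 0.466667.
Boundary: ½(f(2) + f(30)) = ½(0.250000 + 0.00111111) = 0.125556.
Running total after boundary: 0.592222.
Correction k=1: B_{2}/2! · (f^{(1)}(30) − f^{(1)}(2)) = 1/12 · (-7.40741e-05 − (-0.250000)) = 0.0208272.
Running total after k=1: 0.613049.
Correction k=2: B_{4}/4! · (f^{(3)}(30) − f^{(3)}(2)) = −1/720 · (-9.87654e-07 − (-0.750000)) = -0.00104167.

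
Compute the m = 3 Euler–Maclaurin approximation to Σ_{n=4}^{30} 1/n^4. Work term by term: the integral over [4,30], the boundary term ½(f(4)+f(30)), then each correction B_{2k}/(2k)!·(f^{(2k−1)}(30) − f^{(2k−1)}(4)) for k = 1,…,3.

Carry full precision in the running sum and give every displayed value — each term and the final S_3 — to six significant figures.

S_3 ≈ 0.00746591

The integral term ∫_4^30 1/x^4 dx = 0.00519599.
Endpoint term: (f(4) + f(30))/2 = (0.00390625 + 1.23457e-06)/2 = 0.00195374.
Running total after boundary: 0.00714973.
Correction k=1: B_{2}/2! · (f^{(1)}(30) − f^{(1)}(4)) = 1/12 · (-1.64609e-07 − (-0.00390625)) = 0.000325507.
Running total after k=1: 0.00747524.
Correction k=2: B_{4}/4! · (f^{(3)}(30) − f^{(3)}(4)) = −1/720 · (-5.48697e-09 − (-0.00732422)) = -1.01725e-05.
Running total after k=2: 0.00746506.
Correction k=3: B_{6}/6! · (f^{(5)}(30) − f^{(5)}(4)) = 1/30240 · (-3.41411e-10 − (-0.0256348)) = 8.47710e-07.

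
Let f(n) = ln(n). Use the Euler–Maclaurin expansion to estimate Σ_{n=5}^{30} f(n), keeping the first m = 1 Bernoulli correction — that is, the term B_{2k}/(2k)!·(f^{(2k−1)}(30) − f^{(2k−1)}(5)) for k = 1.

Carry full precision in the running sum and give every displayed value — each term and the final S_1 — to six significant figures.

The integral term ∫_5^30 ln(x) dx = 68.9887.
½[f(5) + f(30)] = ½[1.60944 + 3.40120] = 2.50532.
So far: 71.4940.
k=1: B_{2}/(2)! × [f^{(1)}(30) − f^{(1)}(5)] = 1/12 × (0.0333333 − 0.200000) = -0.0138889.

S_1 ≈ 71.4802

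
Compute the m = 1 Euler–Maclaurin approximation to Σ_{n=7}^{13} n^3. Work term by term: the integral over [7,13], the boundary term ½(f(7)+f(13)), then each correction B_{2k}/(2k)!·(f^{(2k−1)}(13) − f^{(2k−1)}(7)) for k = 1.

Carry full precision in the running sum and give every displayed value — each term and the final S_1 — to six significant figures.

The integral term ∫_7^13 x^3 dx = 6540.00.
½[f(7) + f(13)] = ½[343.000 + 2197.00] = 1270.00.
So far: 7810.00.
Correction k=1: B_{2}/2! · (f^{(1)}(13) − f^{(1)}(7)) = 1/12 · (507.000 − 147.000) = 30.0000.

S_1 ≈ 7840.00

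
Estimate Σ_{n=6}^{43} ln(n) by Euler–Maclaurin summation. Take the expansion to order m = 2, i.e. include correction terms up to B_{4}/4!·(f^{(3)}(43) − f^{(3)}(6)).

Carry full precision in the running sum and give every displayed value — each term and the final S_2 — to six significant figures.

S_2 ≈ 116.746

The integral term ∫_6^43 ln(x) dx = 113.981.
Endpoint term: (f(6) + f(43))/2 = (1.79176 + 3.76120)/2 = 2.77648.
Integral + boundary = 116.758.
Correction k=1: B_{2}/2! · (f^{(1)}(43) − f^{(1)}(6)) = 1/12 · (0.0232558 − 0.166667) = -0.0119509.
Partial sum through k=1: 116.746.
Correction k=2: B_{4}/4! · (f^{(3)}(43) − f^{(3)}(6)) = −1/720 · (2.51550e-05 − 0.00925926) = 1.28251e-05.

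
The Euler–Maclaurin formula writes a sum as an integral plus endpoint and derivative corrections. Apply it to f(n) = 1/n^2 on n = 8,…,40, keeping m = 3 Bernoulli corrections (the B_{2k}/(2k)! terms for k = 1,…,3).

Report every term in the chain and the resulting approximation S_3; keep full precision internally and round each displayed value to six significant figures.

Integral: ∫_8^40 1/x^2 dx = 0.100000.
Boundary: ½(f(8) + f(40)) = ½(0.0156250 + 0.000625000) = 0.00812500.
Running total after boundary: 0.108125.
k=1: B_{2}/(2)! × [f^{(1)}(40) − f^{(1)}(8)] = 1/12 × (-3.12500e-05 − (-0.00390625)) = 0.000322917.
Partial sum through k=1: 0.108448.
k=2: B_{4}/(4)! × [f^{(3)}(40) − f^{(3)}(8)] = −1/720 × (-2.34375e-07 − (-0.000732422)) = -1.01693e-06.
Partial sum through k=2: 0.108447.
k=3: B_{6}/(6)! × [f^{(5)}(40) − f^{(5)}(8)] = 1/30240 × (-4.39453e-09 − (-0.000343323)) = 1.13531e-08.

S_3 ≈ 0.108447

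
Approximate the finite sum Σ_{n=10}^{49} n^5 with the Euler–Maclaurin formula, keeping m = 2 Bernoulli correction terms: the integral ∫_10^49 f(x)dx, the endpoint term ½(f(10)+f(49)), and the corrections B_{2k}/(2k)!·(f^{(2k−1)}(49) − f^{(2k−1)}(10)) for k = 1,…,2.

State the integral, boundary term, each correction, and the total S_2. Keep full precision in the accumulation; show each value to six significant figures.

Integral: ∫_10^49 x^5 dx = 2.30671e+09.
Boundary: ½(f(10) + f(49)) = ½(100000 + 2.82475e+08) = 1.41288e+08.
Integral + boundary = 2.44800e+09.
Order-1 term: 1/12 · (2.88240e+07 − 50000.0) = 2.39783e+06.
Running total after k=1: 2.45040e+09.
Order-2 term: −1/720 · (144060 − 6000.00) = -191.750.

S_2 ≈ 2.45040e+09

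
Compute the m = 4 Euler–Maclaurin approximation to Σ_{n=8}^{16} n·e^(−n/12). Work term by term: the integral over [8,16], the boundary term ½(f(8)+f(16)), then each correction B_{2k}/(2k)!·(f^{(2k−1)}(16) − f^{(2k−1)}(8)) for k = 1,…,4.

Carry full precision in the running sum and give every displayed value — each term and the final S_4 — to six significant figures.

Integral: ∫_8^16 x·e^(−x/12) dx = 34.6515.
Boundary: ½(f(8) + f(16)) = ½(4.10734 + 4.21755) = 4.16245.
So far: 38.8139.
Order-1 term: 1/12 · (-0.0878657 − 0.171139) = -0.0215837.
Partial sum through k=1: 38.7923.
Order-2 term: −1/720 · (0.00305089 − 0.00831926) = 7.31718e-06.
Partial sum through k=2: 38.7923.
Order-3 term: 1/30240 · (4.66109e-05 − 0.000107292) = -2.00665e-09.
Partial sum through k=3: 38.7923.
Order-4 term: −1/1209600 · (5.00243e-07 − 1.08897e-06) = 4.86711e-13.

S_4 ≈ 38.7923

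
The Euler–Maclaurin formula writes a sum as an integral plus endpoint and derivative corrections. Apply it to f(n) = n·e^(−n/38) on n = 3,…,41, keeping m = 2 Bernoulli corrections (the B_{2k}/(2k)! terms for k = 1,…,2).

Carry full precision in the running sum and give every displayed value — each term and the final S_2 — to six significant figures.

∫_3^41 x·e^(−x/38) dx evaluates to 419.191.
½[f(3) + f(41)] = ½[2.77227 + 13.9381] = 8.35517.
Running total after boundary: 427.546.
Order-1 term: 1/12 · (-0.0268384 − 0.851134) = -0.0731644.
After k=1: 427.473.
Order-2 term: −1/720 · (0.000452263 − 0.00186933) = 1.96815e-06.

S_2 ≈ 427.473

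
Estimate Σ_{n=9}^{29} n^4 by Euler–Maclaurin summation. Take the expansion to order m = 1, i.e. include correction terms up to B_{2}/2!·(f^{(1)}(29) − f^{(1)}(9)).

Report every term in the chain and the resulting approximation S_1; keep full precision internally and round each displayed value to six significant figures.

The integral term ∫_9^29 x^4 dx = 4.09042e+06.
½[f(9) + f(29)] = ½[6561.00 + 707281] = 356921.
Running total after boundary: 4.44734e+06.
Correction k=1: B_{2}/2! · (f^{(1)}(29) − f^{(1)}(9)) = 1/12 · (97556.0 − 2916.00) = 7886.67.

S_1 ≈ 4.45523e+06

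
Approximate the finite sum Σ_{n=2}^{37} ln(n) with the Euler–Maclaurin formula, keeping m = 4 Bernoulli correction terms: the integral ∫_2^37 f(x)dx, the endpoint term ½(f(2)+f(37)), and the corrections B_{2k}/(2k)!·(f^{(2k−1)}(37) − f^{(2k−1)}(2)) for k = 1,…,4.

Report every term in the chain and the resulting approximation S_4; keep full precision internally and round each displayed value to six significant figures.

S_4 ≈ 99.3306

∫_2^37 ln(x) dx evaluates to 97.2177.
Endpoint term: (f(2) + f(37))/2 = (0.693147 + 3.61092)/2 = 2.15203.
Integral + boundary = 99.3697.
Correction k=1: B_{2}/2! · (f^{(1)}(37) − f^{(1)}(2)) = 1/12 · (0.0270270 − 0.500000) = -0.0394144.
Running total after k=1: 99.3303.
Correction k=2: B_{4}/4! · (f^{(3)}(37) − f^{(3)}(2)) = −1/720 · (3.94843e-05 − 0.250000) = 0.000347167.
Running total after k=2: 99.3306.
Correction k=3: B_{6}/6! · (f^{(5)}(37) − f^{(5)}(2)) = 1/30240 · (3.46101e-07 − 0.750000) = -2.48016e-05.
Running total after k=3: 99.3306.
Correction k=4: B_{8}/8! · (f^{(7)}(37) − f^{(7)}(2)) = −1/1209600 · (7.58439e-09 − 5.62500) = 4.65030e-06.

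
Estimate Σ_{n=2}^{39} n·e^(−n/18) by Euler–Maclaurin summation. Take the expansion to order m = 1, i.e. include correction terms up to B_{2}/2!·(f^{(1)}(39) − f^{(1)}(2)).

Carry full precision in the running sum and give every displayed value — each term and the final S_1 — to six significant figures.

S_1 ≈ 207.656

∫_2^39 x·e^(−x/18) dx evaluates to 204.605.
½[f(2) + f(39)] = ½[1.78968 + 4.46779] = 3.12874.
Integral + boundary = 207.734.
k=1: B_{2}/(2)! × [f^{(1)}(39) − f^{(1)}(2)] = 1/12 × (-0.133652 − 0.795413) = -0.0774221.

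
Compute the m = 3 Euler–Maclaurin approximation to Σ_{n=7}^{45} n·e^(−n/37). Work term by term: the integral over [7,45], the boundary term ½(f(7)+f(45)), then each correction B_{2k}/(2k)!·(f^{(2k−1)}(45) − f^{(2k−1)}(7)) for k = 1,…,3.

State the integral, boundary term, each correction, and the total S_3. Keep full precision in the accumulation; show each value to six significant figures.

S_3 ≈ 457.761

The integral term ∫_7^45 x·e^(−x/37) dx = 448.258.
½[f(7) + f(45)] = ½[5.79341 + 13.3357] = 9.56457.
So far: 457.822.
Correction k=1: B_{2}/2! · (f^{(1)}(45) − f^{(1)}(7)) = 1/12 · (-0.0640755 − 0.671051) = -0.0612606.
Partial sum through k=1: 457.761.
Correction k=2: B_{4}/4! · (f^{(3)}(45) − f^{(3)}(7)) = −1/720 · (0.000386138 − 0.00169928) = 1.82380e-06.
Partial sum through k=2: 457.761.
Correction k=3: B_{6}/6! · (f^{(5)}(45) − f^{(5)}(7)) = 1/30240 · (5.98306e-07 − 2.12446e-06) = -5.04679e-11.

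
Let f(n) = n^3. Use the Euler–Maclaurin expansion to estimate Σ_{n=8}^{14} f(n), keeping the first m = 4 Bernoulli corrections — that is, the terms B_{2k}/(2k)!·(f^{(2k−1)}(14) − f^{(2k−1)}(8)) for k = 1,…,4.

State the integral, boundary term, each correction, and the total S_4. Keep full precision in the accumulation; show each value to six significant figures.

Integral: ∫_8^14 x^3 dx = 8580.00.
½[f(8) + f(14)] = ½[512.000 + 2744.00] = 1628.00.
Running total after boundary: 10208.0.
Order-1 term: 1/12 · (588.000 − 192.000) = 33.0000.
Partial sum through k=1: 10241.0.
Order-2 term: −1/720 · (6.00000 − 6.00000) = 0.00000.
Partial sum through k=2: 10241.0.
Order-3 term: 1/30240 · (0.00000 − 0.00000) = 0.00000.
Partial sum through k=3: 10241.0.
Order-4 term: −1/1209600 · (0.00000 − 0.00000) = 0.00000.

S_4 ≈ 10241.0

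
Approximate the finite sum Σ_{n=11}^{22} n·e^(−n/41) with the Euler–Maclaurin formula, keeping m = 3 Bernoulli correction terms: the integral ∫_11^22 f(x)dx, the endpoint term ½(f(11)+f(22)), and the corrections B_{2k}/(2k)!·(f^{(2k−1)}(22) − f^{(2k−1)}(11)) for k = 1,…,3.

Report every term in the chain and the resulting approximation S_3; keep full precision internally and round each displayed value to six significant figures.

S_3 ≈ 130.533

The integral term ∫_11^22 x·e^(−x/41) dx = 119.919.
½[f(11) + f(22)] = ½[8.41152 + 12.8643] = 10.6379.
So far: 130.557.
k=1: B_{2}/(2)! × [f^{(1)}(22) − f^{(1)}(11)] = 1/12 × (0.270978 − 0.559525) = -0.0240456.
Partial sum through k=1: 130.533.
k=2: B_{4}/(4)! × [f^{(3)}(22) − f^{(3)}(11)] = −1/720 × (0.000856907 − 0.00124265) = 5.35752e-07.
Partial sum through k=2: 130.533.
k=3: B_{6}/(6)! × [f^{(5)}(22) − f^{(5)}(11)] = 1/30240 × (9.23625e-07 − 1.28046e-06) = -1.17999e-11.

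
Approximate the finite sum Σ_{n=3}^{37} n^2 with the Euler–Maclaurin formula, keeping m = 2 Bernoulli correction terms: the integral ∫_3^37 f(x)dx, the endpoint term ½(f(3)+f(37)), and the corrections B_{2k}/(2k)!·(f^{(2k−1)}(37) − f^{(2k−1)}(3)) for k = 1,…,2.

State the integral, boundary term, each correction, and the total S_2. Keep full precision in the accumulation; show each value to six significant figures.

The integral term ∫_3^37 x^2 dx = 16875.3.
Endpoint term: (f(3) + f(37))/2 = (9.00000 + 1369.00)/2 = 689.000.
So far: 17564.3.
Correction k=1: B_{2}/2! · (f^{(1)}(37) − f^{(1)}(3)) = 1/12 · (74.0000 − 6.00000) = 5.66667.
After k=1: 17570.0.
Correction k=2: B_{4}/4! · (f^{(3)}(37) − f^{(3)}(3)) = −1/720 · (0.00000 − 0.00000) = 0.00000.

S_2 ≈ 17570.0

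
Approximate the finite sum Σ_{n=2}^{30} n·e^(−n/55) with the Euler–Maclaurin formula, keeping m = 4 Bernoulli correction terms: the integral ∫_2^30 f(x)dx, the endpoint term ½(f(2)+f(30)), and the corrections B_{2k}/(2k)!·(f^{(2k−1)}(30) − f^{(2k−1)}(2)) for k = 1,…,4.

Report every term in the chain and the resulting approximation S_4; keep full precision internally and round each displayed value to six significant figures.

S_4 ≈ 323.122

∫_2^30 x·e^(−x/55) dx evaluates to 313.519.
½[f(2) + f(30)] = ½[1.92858 + 17.3873] = 9.65796.
So far: 323.177.
k=1: B_{2}/(2)! × [f^{(1)}(30) − f^{(1)}(2)] = 1/12 × (0.263445 − 0.929225) = -0.0554817.
Partial sum through k=1: 323.122.
k=2: B_{4}/(4)! × [f^{(3)}(30) − f^{(3)}(2)] = −1/720 × (0.000470281 − 0.000944728) = 6.58954e-07.
Partial sum through k=2: 323.122.
k=3: B_{6}/(6)! × [f^{(5)}(30) − f^{(5)}(2)] = 1/30240 × (2.82140e-07 − 5.23066e-07) = -7.96714e-12.
Partial sum through k=3: 323.122.
k=4: B_{8}/(8)! × [f^{(7)}(30) − f^{(7)}(2)] = −1/1209600 × (1.35146e-10 − 2.42587e-10) = 8.88239e-17.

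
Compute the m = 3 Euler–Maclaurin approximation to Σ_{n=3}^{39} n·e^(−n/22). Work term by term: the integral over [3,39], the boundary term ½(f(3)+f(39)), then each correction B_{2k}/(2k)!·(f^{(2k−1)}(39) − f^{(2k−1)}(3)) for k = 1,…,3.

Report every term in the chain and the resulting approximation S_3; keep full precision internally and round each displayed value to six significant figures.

S_3 ≈ 256.472

∫_3^39 x·e^(−x/22) dx evaluates to 251.925.
Endpoint term: (f(3) + f(39))/2 = (2.61758 + 6.62489)/2 = 4.62123.
Running total after boundary: 256.546.
k=1: B_{2}/(2)! × [f^{(1)}(39) − f^{(1)}(3)] = 1/12 × (-0.131262 − 0.753545) = -0.0737339.
After k=1: 256.472.
k=2: B_{4}/(4)! × [f^{(3)}(39) − f^{(3)}(3)] = −1/720 × (0.000430735 − 0.00516239) = 6.57174e-06.
After k=2: 256.472.
k=3: B_{6}/(6)! × [f^{(5)}(39) − f^{(5)}(3)] = 1/30240 × (2.34023e-06 − 1.81154e-05) = -5.21666e-10.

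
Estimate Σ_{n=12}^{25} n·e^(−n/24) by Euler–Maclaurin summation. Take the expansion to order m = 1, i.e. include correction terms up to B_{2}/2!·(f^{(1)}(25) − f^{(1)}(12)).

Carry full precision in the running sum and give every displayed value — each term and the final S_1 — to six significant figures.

The integral term ∫_12^25 x·e^(−x/24) dx = 109.072.
Boundary: ½(f(12) + f(25)) = ½(7.27837 + 8.82165) = 8.05001.
So far: 117.122.
Correction k=1: B_{2}/2! · (f^{(1)}(25) − f^{(1)}(12)) = 1/12 · (-0.0147028 − 0.303265) = -0.0264973.

S_1 ≈ 117.095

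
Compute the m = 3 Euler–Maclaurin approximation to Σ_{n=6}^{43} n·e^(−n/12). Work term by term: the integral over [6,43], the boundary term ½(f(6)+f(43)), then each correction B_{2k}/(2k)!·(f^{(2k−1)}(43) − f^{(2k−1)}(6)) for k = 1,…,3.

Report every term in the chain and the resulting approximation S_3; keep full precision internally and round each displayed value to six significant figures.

The integral term ∫_6^43 x·e^(−x/12) dx = 112.674.
½[f(6) + f(43)] = ½[3.63918 + 1.19467] = 2.41693.
Integral + boundary = 115.091.
Order-1 term: 1/12 · (-0.0717726 − 0.303265) = -0.0312532.
Running total after k=1: 115.060.
Order-2 term: −1/720 · (-0.000112547 − 0.0105300) = 1.47814e-05.
Running total after k=2: 115.060.
Order-3 term: 1/30240 · (1.89811e-06 − 0.000131626) = -4.28993e-09.

S_3 ≈ 115.060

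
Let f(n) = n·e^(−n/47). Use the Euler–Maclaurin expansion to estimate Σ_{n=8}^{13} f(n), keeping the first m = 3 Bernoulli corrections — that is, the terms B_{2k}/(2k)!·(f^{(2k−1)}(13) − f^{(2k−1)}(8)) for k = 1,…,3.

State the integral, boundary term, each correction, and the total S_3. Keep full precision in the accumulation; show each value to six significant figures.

S_3 ≈ 50.1222

The integral term ∫_8^13 x·e^(−x/47) dx = 41.8315.
Endpoint term: (f(8) + f(13))/2 = (6.74788 + 9.85869)/2 = 8.30329.
Integral + boundary = 50.1348.
Correction k=1: B_{2}/2! · (f^{(1)}(13) − f^{(1)}(8)) = 1/12 · (0.548602 − 0.699913) = -0.0126093.
Partial sum through k=1: 50.1222.
Correction k=2: B_{4}/4! · (f^{(3)}(13) − f^{(3)}(8)) = −1/720 · (0.000934959 − 0.00108053) = 2.02178e-07.
Partial sum through k=2: 50.1222.
Correction k=3: B_{6}/6! · (f^{(5)}(13) − f^{(5)}(8)) = 1/30240 · (7.34074e-07 − 8.34861e-07) = -3.33291e-12.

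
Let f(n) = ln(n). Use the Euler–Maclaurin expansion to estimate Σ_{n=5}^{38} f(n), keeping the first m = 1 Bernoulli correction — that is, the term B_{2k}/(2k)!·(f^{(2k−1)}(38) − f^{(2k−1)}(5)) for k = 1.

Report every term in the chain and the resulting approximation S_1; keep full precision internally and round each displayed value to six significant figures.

The integral term ∫_5^38 ln(x) dx = 97.1811.
Boundary: ½(f(5) + f(38)) = ½(1.60944 + 3.63759) = 2.62351.
Integral + boundary = 99.8046.
k=1: B_{2}/(2)! × [f^{(1)}(38) − f^{(1)}(5)] = 1/12 × (0.0263158 − 0.200000) = -0.0144737.

S_1 ≈ 99.7901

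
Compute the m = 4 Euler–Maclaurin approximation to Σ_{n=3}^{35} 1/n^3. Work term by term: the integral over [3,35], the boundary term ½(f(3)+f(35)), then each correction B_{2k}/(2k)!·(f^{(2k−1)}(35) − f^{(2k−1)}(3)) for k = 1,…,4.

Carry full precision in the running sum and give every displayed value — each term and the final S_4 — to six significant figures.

S_4 ≈ 0.0766597

Integral: ∫_3^35 1/x^3 dx = 0.0551474.
½[f(3) + f(35)] = ½[0.0370370 + 2.33236e-05] = 0.0185302.
So far: 0.0736776.
Correction k=1: B_{2}/2! · (f^{(1)}(35) − f^{(1)}(3)) = 1/12 · (-1.99917e-06 − (-0.0370370)) = 0.00308625.
Partial sum through k=1: 0.0767638.
Correction k=2: B_{4}/4! · (f^{(3)}(35) − f^{(3)}(3)) = −1/720 · (-3.26395e-08 − (-0.0823045)) = -0.000114312.
Partial sum through k=2: 0.0766495.
Correction k=3: B_{6}/6! · (f^{(5)}(35) − f^{(5)}(3)) = 1/30240 · (-1.11907e-09 − (-0.384088)) = 1.27013e-05.
Partial sum through k=3: 0.0766622.
Correction k=4: B_{8}/8! · (f^{(7)}(35) − f^{(7)}(3)) = −1/1209600 · (-6.57737e-11 − (-3.07270)) = -2.54026e-06.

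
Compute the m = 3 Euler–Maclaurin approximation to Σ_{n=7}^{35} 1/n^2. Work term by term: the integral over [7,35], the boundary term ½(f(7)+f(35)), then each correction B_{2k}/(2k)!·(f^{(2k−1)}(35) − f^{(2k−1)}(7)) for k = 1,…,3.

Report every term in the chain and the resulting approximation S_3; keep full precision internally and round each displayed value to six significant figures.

S_3 ≈ 0.125378

The integral term ∫_7^35 1/x^2 dx = 0.114286.
Boundary: ½(f(7) + f(35)) = ½(0.0204082 + 0.000816327) = 0.0106122.
Integral + boundary = 0.124898.
Order-1 term: 1/12 · (-4.66472e-05 − (-0.00583090)) = 0.000482021.
Running total after k=1: 0.125380.
Order-2 term: −1/720 · (-4.56952e-07 − (-0.00142798)) = -1.98267e-06.
Running total after k=2: 0.125378.
Order-3 term: 1/30240 · (-1.11907e-08 − (-0.000874271)) = 2.89107e-08.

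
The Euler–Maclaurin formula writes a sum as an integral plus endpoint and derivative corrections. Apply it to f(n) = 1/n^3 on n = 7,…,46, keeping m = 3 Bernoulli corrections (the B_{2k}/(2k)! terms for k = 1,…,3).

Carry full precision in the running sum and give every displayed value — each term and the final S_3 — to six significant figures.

∫_7^46 1/x^3 dx evaluates to 0.00996779.
Boundary: ½(f(7) + f(46)) = ½(0.00291545 + 1.02737e-05) = 0.00146286.
Running total after boundary: 0.0114306.
Correction k=1: B_{2}/2! · (f^{(1)}(46) − f^{(1)}(7)) = 1/12 · (-6.70023e-07 − (-0.00124948)) = 0.000104067.
Partial sum through k=1: 0.0115347.
Correction k=2: B_{4}/4! · (f^{(3)}(46) − f^{(3)}(7)) = −1/720 · (-6.33292e-09 − (-0.000509992)) = -7.08313e-07.
Partial sum through k=2: 0.0115340.
Correction k=3: B_{6}/6! · (f^{(5)}(46) − f^{(5)}(7)) = 1/30240 · (-1.25701e-10 − (-0.000437136)) = 1.44555e-08.

S_3 ≈ 0.0115340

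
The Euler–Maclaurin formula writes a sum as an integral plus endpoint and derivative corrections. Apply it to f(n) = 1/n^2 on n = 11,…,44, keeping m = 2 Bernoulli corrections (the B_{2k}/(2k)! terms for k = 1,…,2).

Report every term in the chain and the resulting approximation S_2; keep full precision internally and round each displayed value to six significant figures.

S_2 ≈ 0.0726954

∫_11^44 1/x^2 dx evaluates to 0.0681818.
Boundary: ½(f(11) + f(44)) = ½(0.00826446 + 0.000516529) = 0.00439050.
So far: 0.0725723.
k=1: B_{2}/(2)! × [f^{(1)}(44) − f^{(1)}(11)] = 1/12 × (-2.34786e-05 − (-0.00150263)) = 0.000123263.
Partial sum through k=1: 0.0726956.
k=2: B_{4}/(4)! × [f^{(3)}(44) − f^{(3)}(11)] = −1/720 × (-1.45528e-07 − (-0.000149021)) = -2.06772e-07.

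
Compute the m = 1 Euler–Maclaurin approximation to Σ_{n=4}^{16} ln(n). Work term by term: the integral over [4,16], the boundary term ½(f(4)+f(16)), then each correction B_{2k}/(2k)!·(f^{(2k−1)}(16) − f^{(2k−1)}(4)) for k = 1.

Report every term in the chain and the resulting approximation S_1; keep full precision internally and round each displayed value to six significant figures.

The integral term ∫_4^16 ln(x) dx = 26.8162.
½[f(4) + f(16)] = ½[1.38629 + 2.77259] = 2.07944.
Running total after boundary: 28.8957.
Correction k=1: B_{2}/2! · (f^{(1)}(16) − f^{(1)}(4)) = 1/12 · (0.0625000 − 0.250000) = -0.0156250.

S_1 ≈ 28.8801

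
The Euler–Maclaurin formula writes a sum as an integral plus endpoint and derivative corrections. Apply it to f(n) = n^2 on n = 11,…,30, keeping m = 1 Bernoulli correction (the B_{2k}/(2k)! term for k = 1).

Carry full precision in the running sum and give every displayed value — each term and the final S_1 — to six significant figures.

S_1 ≈ 9070.00

The integral term ∫_11^30 x^2 dx = 8556.33.
Boundary: ½(f(11) + f(30)) = ½(121.000 + 900.000) = 510.500.
Running total after boundary: 9066.83.
Correction k=1: B_{2}/2! · (f^{(1)}(30) − f^{(1)}(11)) = 1/12 · (60.0000 − 22.0000) = 3.16667.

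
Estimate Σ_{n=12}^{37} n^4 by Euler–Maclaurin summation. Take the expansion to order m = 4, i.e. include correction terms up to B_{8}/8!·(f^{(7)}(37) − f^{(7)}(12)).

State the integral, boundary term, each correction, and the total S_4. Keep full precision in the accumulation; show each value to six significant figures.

Integral: ∫_12^37 x^4 dx = 1.38190e+07.
½[f(12) + f(37)] = ½[20736.0 + 1.87416e+06] = 947448.
Integral + boundary = 1.47665e+07.
k=1: B_{2}/(2)! × [f^{(1)}(37) − f^{(1)}(12)] = 1/12 × (202612 − 6912.00) = 16308.3.
After k=1: 1.47828e+07.
k=2: B_{4}/(4)! × [f^{(3)}(37) − f^{(3)}(12)] = −1/720 × (888.000 − 288.000) = -0.833333.
After k=2: 1.47828e+07.
k=3: B_{6}/(6)! × [f^{(5)}(37) − f^{(5)}(12)] = 1/30240 × (0.00000 − 0.00000) = 0.00000.
After k=3: 1.47828e+07.
k=4: B_{8}/(8)! × [f^{(7)}(37) − f^{(7)}(12)] = −1/1209600 × (0.00000 − 0.00000) = 0.00000.

S_4 ≈ 1.47828e+07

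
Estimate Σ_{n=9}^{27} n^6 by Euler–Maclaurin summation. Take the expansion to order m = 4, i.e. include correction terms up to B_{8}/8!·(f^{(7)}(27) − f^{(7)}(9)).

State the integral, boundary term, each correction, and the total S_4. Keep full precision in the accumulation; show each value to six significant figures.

S_4 ≈ 1.69477e+09

∫_9^27 x^6 dx evaluates to 1.49365e+09.
Boundary: ½(f(9) + f(27)) = ½(531441 + 3.87420e+08) = 1.93976e+08.
So far: 1.68763e+09.
k=1: B_{2}/(2)! × [f^{(1)}(27) − f^{(1)}(9)] = 1/12 × (8.60934e+07 − 354294) = 7.14493e+06.
Running total after k=1: 1.69477e+09.
k=2: B_{4}/(4)! × [f^{(3)}(27) − f^{(3)}(9)] = −1/720 × (2.36196e+06 − 87480.0) = -3159.00.
Running total after k=2: 1.69477e+09.
k=3: B_{6}/(6)! × [f^{(5)}(27) − f^{(5)}(9)] = 1/30240 × (19440.0 − 6480.00) = 0.428571.
Running total after k=3: 1.69477e+09.
k=4: B_{8}/(8)! × [f^{(7)}(27) − f^{(7)}(9)] = −1/1209600 × (0.00000 − 0.00000) = 0.00000.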